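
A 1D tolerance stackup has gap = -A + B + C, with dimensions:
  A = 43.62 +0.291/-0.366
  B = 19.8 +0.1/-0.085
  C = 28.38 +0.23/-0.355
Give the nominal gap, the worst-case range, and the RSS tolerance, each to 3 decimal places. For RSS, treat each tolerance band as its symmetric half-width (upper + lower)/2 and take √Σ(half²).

Stack each dimension's contribution:
  -A: nom -43.620 → Σnom=-43.620; wc +0.366/-0.291 → slack +0.366/-0.291; half-tol=0.329, Σhalf²=0.107912
  +B: nom +19.800 → Σnom=-23.820; wc +0.100/-0.085 → slack +0.466/-0.376; half-tol=0.092, Σhalf²=0.116469
  +C: nom +28.380 → Σnom=4.560; wc +0.230/-0.355 → slack +0.696/-0.731; half-tol=0.292, Σhalf²=0.202025
Nominal = 4.560. Worst-case = [4.560 - 0.731, 4.560 + 0.696] = [3.829, 5.256]. RSS = √0.202025 = 0.449.

nominal=4.560 wc=[3.829,5.256] rss=0.449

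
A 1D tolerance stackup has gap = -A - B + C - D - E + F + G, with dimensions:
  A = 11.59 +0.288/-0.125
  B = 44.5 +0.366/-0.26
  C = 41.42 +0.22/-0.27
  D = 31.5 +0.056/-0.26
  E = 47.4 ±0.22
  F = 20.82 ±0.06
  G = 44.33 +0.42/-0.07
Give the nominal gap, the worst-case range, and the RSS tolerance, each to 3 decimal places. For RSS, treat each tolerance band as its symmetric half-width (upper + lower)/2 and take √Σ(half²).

nominal=-28.420 wc=[-29.750,-26.855] rss=0.581

Stack each dimension's contribution:
  -A: nom -11.590 → Σnom=-11.590; wc +0.125/-0.288 → slack +0.125/-0.288; half-tol=0.206, Σhalf²=0.042642
  -B: nom -44.500 → Σnom=-56.090; wc +0.260/-0.366 → slack +0.385/-0.654; half-tol=0.313, Σhalf²=0.140611
  +C: nom +41.420 → Σnom=-14.670; wc +0.220/-0.270 → slack +0.605/-0.924; half-tol=0.245, Σhalf²=0.200636
  -D: nom -31.500 → Σnom=-46.170; wc +0.260/-0.056 → slack +0.865/-0.980; half-tol=0.158, Σhalf²=0.225600
  -E: nom -47.400 → Σnom=-93.570; wc +0.220/-0.220 → slack +1.085/-1.200; half-tol=0.220, Σhalf²=0.274000
  +F: nom +20.820 → Σnom=-72.750; wc +0.060/-0.060 → slack +1.145/-1.260; half-tol=0.060, Σhalf²=0.277600
  +G: nom +44.330 → Σnom=-28.420; wc +0.420/-0.070 → slack +1.565/-1.330; half-tol=0.245, Σhalf²=0.337625
Nominal = -28.420. Worst-case = [-28.420 - 1.330, -28.420 + 1.565] = [-29.750, -26.855]. RSS = √0.337625 = 0.581.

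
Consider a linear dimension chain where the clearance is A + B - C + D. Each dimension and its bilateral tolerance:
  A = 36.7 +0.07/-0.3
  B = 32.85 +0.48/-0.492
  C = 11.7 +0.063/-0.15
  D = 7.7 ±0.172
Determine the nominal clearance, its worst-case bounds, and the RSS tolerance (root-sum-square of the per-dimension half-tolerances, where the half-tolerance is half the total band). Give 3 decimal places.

nominal=65.550 wc=[64.523,66.422] rss=0.558

Stack each dimension's contribution:
  +A: nom +36.700 → Σnom=36.700; wc +0.070/-0.300 → slack +0.070/-0.300; half-tol=0.185, Σhalf²=0.034225
  +B: nom +32.850 → Σnom=69.550; wc +0.480/-0.492 → slack +0.550/-0.792; half-tol=0.486, Σhalf²=0.270421
  -C: nom -11.700 → Σnom=57.850; wc +0.150/-0.063 → slack +0.700/-0.855; half-tol=0.106, Σhalf²=0.281763
  +D: nom +7.700 → Σnom=65.550; wc +0.172/-0.172 → slack +0.872/-1.027; half-tol=0.172, Σhalf²=0.311347
Nominal = 65.550. Worst-case = [65.550 - 1.027, 65.550 + 0.872] = [64.523, 66.422]. RSS = √0.311347 = 0.558.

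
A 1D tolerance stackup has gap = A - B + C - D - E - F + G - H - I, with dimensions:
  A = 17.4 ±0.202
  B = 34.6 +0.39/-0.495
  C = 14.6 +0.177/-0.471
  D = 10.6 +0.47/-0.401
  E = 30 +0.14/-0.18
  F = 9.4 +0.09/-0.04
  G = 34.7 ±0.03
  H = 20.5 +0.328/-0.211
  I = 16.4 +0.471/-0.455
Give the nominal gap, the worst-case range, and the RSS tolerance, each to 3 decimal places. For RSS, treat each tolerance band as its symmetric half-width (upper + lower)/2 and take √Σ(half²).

nominal=-54.800 wc=[-57.392,-52.609] rss=0.921

Stack each dimension's contribution:
  +A: nom +17.400 → Σnom=17.400; wc +0.202/-0.202 → slack +0.202/-0.202; half-tol=0.202, Σhalf²=0.040804
  -B: nom -34.600 → Σnom=-17.200; wc +0.495/-0.390 → slack +0.697/-0.592; half-tol=0.443, Σhalf²=0.236610
  +C: nom +14.600 → Σnom=-2.600; wc +0.177/-0.471 → slack +0.874/-1.063; half-tol=0.324, Σhalf²=0.341586
  -D: nom -10.600 → Σnom=-13.200; wc +0.401/-0.470 → slack +1.275/-1.533; half-tol=0.435, Σhalf²=0.531246
  -E: nom -30.000 → Σnom=-43.200; wc +0.180/-0.140 → slack +1.455/-1.673; half-tol=0.160, Σhalf²=0.556846
  -F: nom -9.400 → Σnom=-52.600; wc +0.040/-0.090 → slack +1.495/-1.763; half-tol=0.065, Σhalf²=0.561071
  +G: nom +34.700 → Σnom=-17.900; wc +0.030/-0.030 → slack +1.525/-1.793; half-tol=0.030, Σhalf²=0.561971
  -H: nom -20.500 → Σnom=-38.400; wc +0.211/-0.328 → slack +1.736/-2.121; half-tol=0.270, Σhalf²=0.634602
  -I: nom -16.400 → Σnom=-54.800; wc +0.455/-0.471 → slack +2.191/-2.592; half-tol=0.463, Σhalf²=0.848971
Nominal = -54.800. Worst-case = [-54.800 - 2.592, -54.800 + 2.191] = [-57.392, -52.609]. RSS = √0.848971 = 0.921.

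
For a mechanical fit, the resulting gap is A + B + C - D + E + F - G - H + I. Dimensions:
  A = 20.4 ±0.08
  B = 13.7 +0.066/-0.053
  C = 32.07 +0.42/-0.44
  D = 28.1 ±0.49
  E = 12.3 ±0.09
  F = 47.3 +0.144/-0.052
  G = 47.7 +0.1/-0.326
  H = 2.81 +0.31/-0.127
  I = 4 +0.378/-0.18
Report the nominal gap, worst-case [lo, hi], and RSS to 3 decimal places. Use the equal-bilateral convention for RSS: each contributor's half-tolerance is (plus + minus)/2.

Stack each dimension's contribution:
  +A: nom +20.400 → Σnom=20.400; wc +0.080/-0.080 → slack +0.080/-0.080; half-tol=0.080, Σhalf²=0.006400
  +B: nom +13.700 → Σnom=34.100; wc +0.066/-0.053 → slack +0.146/-0.133; half-tol=0.059, Σhalf²=0.009940
  +C: nom +32.070 → Σnom=66.170; wc +0.420/-0.440 → slack +0.566/-0.573; half-tol=0.430, Σhalf²=0.194840
  -D: nom -28.100 → Σnom=38.070; wc +0.490/-0.490 → slack +1.056/-1.063; half-tol=0.490, Σhalf²=0.434940
  +E: nom +12.300 → Σnom=50.370; wc +0.090/-0.090 → slack +1.146/-1.153; half-tol=0.090, Σhalf²=0.443040
  +F: nom +47.300 → Σnom=97.670; wc +0.144/-0.052 → slack +1.290/-1.205; half-tol=0.098, Σhalf²=0.452644
  -G: nom -47.700 → Σnom=49.970; wc +0.326/-0.100 → slack +1.616/-1.305; half-tol=0.213, Σhalf²=0.498013
  -H: nom -2.810 → Σnom=47.160; wc +0.127/-0.310 → slack +1.743/-1.615; half-tol=0.218, Σhalf²=0.545755
  +I: nom +4.000 → Σnom=51.160; wc +0.378/-0.180 → slack +2.121/-1.795; half-tol=0.279, Σhalf²=0.623596
Nominal = 51.160. Worst-case = [51.160 - 1.795, 51.160 + 2.121] = [49.365, 53.281]. RSS = √0.623596 = 0.790.

nominal=51.160 wc=[49.365,53.281] rss=0.790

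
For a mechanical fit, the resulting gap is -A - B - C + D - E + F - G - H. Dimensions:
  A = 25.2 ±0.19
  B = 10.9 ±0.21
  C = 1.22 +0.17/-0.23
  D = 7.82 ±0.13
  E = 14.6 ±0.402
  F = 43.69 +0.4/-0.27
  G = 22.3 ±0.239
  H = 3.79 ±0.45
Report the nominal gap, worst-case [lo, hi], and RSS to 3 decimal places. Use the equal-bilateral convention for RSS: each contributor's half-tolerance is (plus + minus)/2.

Stack each dimension's contribution:
  -A: nom -25.200 → Σnom=-25.200; wc +0.190/-0.190 → slack +0.190/-0.190; half-tol=0.190, Σhalf²=0.036100
  -B: nom -10.900 → Σnom=-36.100; wc +0.210/-0.210 → slack +0.400/-0.400; half-tol=0.210, Σhalf²=0.080200
  -C: nom -1.220 → Σnom=-37.320; wc +0.230/-0.170 → slack +0.630/-0.570; half-tol=0.200, Σhalf²=0.120200
  +D: nom +7.820 → Σnom=-29.500; wc +0.130/-0.130 → slack +0.760/-0.700; half-tol=0.130, Σhalf²=0.137100
  -E: nom -14.600 → Σnom=-44.100; wc +0.402/-0.402 → slack +1.162/-1.102; half-tol=0.402, Σhalf²=0.298704
  +F: nom +43.690 → Σnom=-0.410; wc +0.400/-0.270 → slack +1.562/-1.372; half-tol=0.335, Σhalf²=0.410929
  -G: nom -22.300 → Σnom=-22.710; wc +0.239/-0.239 → slack +1.801/-1.611; half-tol=0.239, Σhalf²=0.468050
  -H: nom -3.790 → Σnom=-26.500; wc +0.450/-0.450 → slack +2.251/-2.061; half-tol=0.450, Σhalf²=0.670550
Nominal = -26.500. Worst-case = [-26.500 - 2.061, -26.500 + 2.251] = [-28.561, -24.249]. RSS = √0.670550 = 0.819.

nominal=-26.500 wc=[-28.561,-24.249] rss=0.819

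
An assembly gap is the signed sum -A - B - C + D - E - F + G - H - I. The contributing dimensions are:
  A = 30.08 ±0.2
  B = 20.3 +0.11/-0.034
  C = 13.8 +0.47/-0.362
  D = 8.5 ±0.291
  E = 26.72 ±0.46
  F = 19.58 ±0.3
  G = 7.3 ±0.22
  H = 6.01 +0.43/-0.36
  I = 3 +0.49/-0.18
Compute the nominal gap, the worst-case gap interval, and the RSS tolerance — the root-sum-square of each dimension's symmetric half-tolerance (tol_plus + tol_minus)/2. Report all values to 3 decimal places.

Stack each dimension's contribution:
  -A: nom -30.080 → Σnom=-30.080; wc +0.200/-0.200 → slack +0.200/-0.200; half-tol=0.200, Σhalf²=0.040000
  -B: nom -20.300 → Σnom=-50.380; wc +0.034/-0.110 → slack +0.234/-0.310; half-tol=0.072, Σhalf²=0.045184
  -C: nom -13.800 → Σnom=-64.180; wc +0.362/-0.470 → slack +0.596/-0.780; half-tol=0.416, Σhalf²=0.218240
  +D: nom +8.500 → Σnom=-55.680; wc +0.291/-0.291 → slack +0.887/-1.071; half-tol=0.291, Σhalf²=0.302921
  -E: nom -26.720 → Σnom=-82.400; wc +0.460/-0.460 → slack +1.347/-1.531; half-tol=0.460, Σhalf²=0.514521
  -F: nom -19.580 → Σnom=-101.980; wc +0.300/-0.300 → slack +1.647/-1.831; half-tol=0.300, Σhalf²=0.604521
  +G: nom +7.300 → Σnom=-94.680; wc +0.220/-0.220 → slack +1.867/-2.051; half-tol=0.220, Σhalf²=0.652921
  -H: nom -6.010 → Σnom=-100.690; wc +0.360/-0.430 → slack +2.227/-2.481; half-tol=0.395, Σhalf²=0.808946
  -I: nom -3.000 → Σnom=-103.690; wc +0.180/-0.490 → slack +2.407/-2.971; half-tol=0.335, Σhalf²=0.921171
Nominal = -103.690. Worst-case = [-103.690 - 2.971, -103.690 + 2.407] = [-106.661, -101.283]. RSS = √0.921171 = 0.960.

nominal=-103.690 wc=[-106.661,-101.283] rss=0.960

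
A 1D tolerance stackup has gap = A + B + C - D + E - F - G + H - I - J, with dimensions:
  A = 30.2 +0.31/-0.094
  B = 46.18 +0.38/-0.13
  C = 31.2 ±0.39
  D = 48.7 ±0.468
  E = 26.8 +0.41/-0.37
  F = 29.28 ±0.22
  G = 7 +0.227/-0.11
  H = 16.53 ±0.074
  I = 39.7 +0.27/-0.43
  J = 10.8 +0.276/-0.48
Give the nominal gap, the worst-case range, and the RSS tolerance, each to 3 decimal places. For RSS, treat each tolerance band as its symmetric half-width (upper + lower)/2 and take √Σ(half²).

Stack each dimension's contribution:
  +A: nom +30.200 → Σnom=30.200; wc +0.310/-0.094 → slack +0.310/-0.094; half-tol=0.202, Σhalf²=0.040804
  +B: nom +46.180 → Σnom=76.380; wc +0.380/-0.130 → slack +0.690/-0.224; half-tol=0.255, Σhalf²=0.105829
  +C: nom +31.200 → Σnom=107.580; wc +0.390/-0.390 → slack +1.080/-0.614; half-tol=0.390, Σhalf²=0.257929
  -D: nom -48.700 → Σnom=58.880; wc +0.468/-0.468 → slack +1.548/-1.082; half-tol=0.468, Σhalf²=0.476953
  +E: nom +26.800 → Σnom=85.680; wc +0.410/-0.370 → slack +1.958/-1.452; half-tol=0.390, Σhalf²=0.629053
  -F: nom -29.280 → Σnom=56.400; wc +0.220/-0.220 → slack +2.178/-1.672; half-tol=0.220, Σhalf²=0.677453
  -G: nom -7.000 → Σnom=49.400; wc +0.110/-0.227 → slack +2.288/-1.899; half-tol=0.169, Σhalf²=0.705845
  +H: nom +16.530 → Σnom=65.930; wc +0.074/-0.074 → slack +2.362/-1.973; half-tol=0.074, Σhalf²=0.711321
  -I: nom -39.700 → Σnom=26.230; wc +0.430/-0.270 → slack +2.792/-2.243; half-tol=0.350, Σhalf²=0.833821
  -J: nom -10.800 → Σnom=15.430; wc +0.480/-0.276 → slack +3.272/-2.519; half-tol=0.378, Σhalf²=0.976705
Nominal = 15.430. Worst-case = [15.430 - 2.519, 15.430 + 3.272] = [12.911, 18.702]. RSS = √0.976705 = 0.988.

nominal=15.430 wc=[12.911,18.702] rss=0.988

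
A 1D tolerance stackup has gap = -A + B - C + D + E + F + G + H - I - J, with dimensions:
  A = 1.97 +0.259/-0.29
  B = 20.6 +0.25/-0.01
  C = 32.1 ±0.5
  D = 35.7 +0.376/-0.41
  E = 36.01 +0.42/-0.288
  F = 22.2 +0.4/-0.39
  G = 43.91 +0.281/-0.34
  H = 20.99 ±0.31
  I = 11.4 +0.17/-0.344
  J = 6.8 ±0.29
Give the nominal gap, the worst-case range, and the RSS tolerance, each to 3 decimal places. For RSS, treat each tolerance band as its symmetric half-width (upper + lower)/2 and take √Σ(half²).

Stack each dimension's contribution:
  -A: nom -1.970 → Σnom=-1.970; wc +0.290/-0.259 → slack +0.290/-0.259; half-tol=0.274, Σhalf²=0.075350
  +B: nom +20.600 → Σnom=18.630; wc +0.250/-0.010 → slack +0.540/-0.269; half-tol=0.130, Σhalf²=0.092250
  -C: nom -32.100 → Σnom=-13.470; wc +0.500/-0.500 → slack +1.040/-0.769; half-tol=0.500, Σhalf²=0.342250
  +D: nom +35.700 → Σnom=22.230; wc +0.376/-0.410 → slack +1.416/-1.179; half-tol=0.393, Σhalf²=0.496699
  +E: nom +36.010 → Σnom=58.240; wc +0.420/-0.288 → slack +1.836/-1.467; half-tol=0.354, Σhalf²=0.622015
  +F: nom +22.200 → Σnom=80.440; wc +0.400/-0.390 → slack +2.236/-1.857; half-tol=0.395, Σhalf²=0.778040
  +G: nom +43.910 → Σnom=124.350; wc +0.281/-0.340 → slack +2.517/-2.197; half-tol=0.310, Σhalf²=0.874451
  +H: nom +20.990 → Σnom=145.340; wc +0.310/-0.310 → slack +2.827/-2.507; half-tol=0.310, Σhalf²=0.970551
  -I: nom -11.400 → Σnom=133.940; wc +0.344/-0.170 → slack +3.171/-2.677; half-tol=0.257, Σhalf²=1.036600
  -J: nom -6.800 → Σnom=127.140; wc +0.290/-0.290 → slack +3.461/-2.967; half-tol=0.290, Σhalf²=1.120700
Nominal = 127.140. Worst-case = [127.140 - 2.967, 127.140 + 3.461] = [124.173, 130.601]. RSS = √1.120700 = 1.059.

nominal=127.140 wc=[124.173,130.601] rss=1.059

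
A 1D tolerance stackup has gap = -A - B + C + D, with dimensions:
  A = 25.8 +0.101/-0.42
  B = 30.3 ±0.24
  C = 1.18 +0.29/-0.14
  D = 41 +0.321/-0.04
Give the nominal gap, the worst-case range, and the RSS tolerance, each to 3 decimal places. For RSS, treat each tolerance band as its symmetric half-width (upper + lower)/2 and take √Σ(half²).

Stack each dimension's contribution:
  -A: nom -25.800 → Σnom=-25.800; wc +0.420/-0.101 → slack +0.420/-0.101; half-tol=0.261, Σhalf²=0.067860
  -B: nom -30.300 → Σnom=-56.100; wc +0.240/-0.240 → slack +0.660/-0.341; half-tol=0.240, Σhalf²=0.125460
  +C: nom +1.180 → Σnom=-54.920; wc +0.290/-0.140 → slack +0.950/-0.481; half-tol=0.215, Σhalf²=0.171685
  +D: nom +41.000 → Σnom=-13.920; wc +0.321/-0.040 → slack +1.271/-0.521; half-tol=0.180, Σhalf²=0.204265
Nominal = -13.920. Worst-case = [-13.920 - 0.521, -13.920 + 1.271] = [-14.441, -12.649]. RSS = √0.204265 = 0.452.

nominal=-13.920 wc=[-14.441,-12.649] rss=0.452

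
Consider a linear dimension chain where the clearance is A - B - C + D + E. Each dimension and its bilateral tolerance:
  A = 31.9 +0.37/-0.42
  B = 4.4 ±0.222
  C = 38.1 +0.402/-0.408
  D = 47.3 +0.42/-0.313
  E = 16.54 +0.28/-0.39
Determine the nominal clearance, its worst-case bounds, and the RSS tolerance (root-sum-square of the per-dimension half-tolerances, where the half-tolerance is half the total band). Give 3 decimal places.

Stack each dimension's contribution:
  +A: nom +31.900 → Σnom=31.900; wc +0.370/-0.420 → slack +0.370/-0.420; half-tol=0.395, Σhalf²=0.156025
  -B: nom -4.400 → Σnom=27.500; wc +0.222/-0.222 → slack +0.592/-0.642; half-tol=0.222, Σhalf²=0.205309
  -C: nom -38.100 → Σnom=-10.600; wc +0.408/-0.402 → slack +1.000/-1.044; half-tol=0.405, Σhalf²=0.369334
  +D: nom +47.300 → Σnom=36.700; wc +0.420/-0.313 → slack +1.420/-1.357; half-tol=0.366, Σhalf²=0.503656
  +E: nom +16.540 → Σnom=53.240; wc +0.280/-0.390 → slack +1.700/-1.747; half-tol=0.335, Σhalf²=0.615881
Nominal = 53.240. Worst-case = [53.240 - 1.747, 53.240 + 1.700] = [51.493, 54.940]. RSS = √0.615881 = 0.785.

nominal=53.240 wc=[51.493,54.940] rss=0.785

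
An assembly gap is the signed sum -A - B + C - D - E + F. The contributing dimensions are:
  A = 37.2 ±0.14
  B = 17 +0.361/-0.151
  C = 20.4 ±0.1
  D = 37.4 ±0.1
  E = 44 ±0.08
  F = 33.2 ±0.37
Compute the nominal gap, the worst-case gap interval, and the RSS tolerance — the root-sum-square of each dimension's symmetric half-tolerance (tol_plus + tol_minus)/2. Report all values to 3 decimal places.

nominal=-82.000 wc=[-83.151,-81.059] rss=0.498

Stack each dimension's contribution:
  -A: nom -37.200 → Σnom=-37.200; wc +0.140/-0.140 → slack +0.140/-0.140; half-tol=0.140, Σhalf²=0.019600
  -B: nom -17.000 → Σnom=-54.200; wc +0.151/-0.361 → slack +0.291/-0.501; half-tol=0.256, Σhalf²=0.085136
  +C: nom +20.400 → Σnom=-33.800; wc +0.100/-0.100 → slack +0.391/-0.601; half-tol=0.100, Σhalf²=0.095136
  -D: nom -37.400 → Σnom=-71.200; wc +0.100/-0.100 → slack +0.491/-0.701; half-tol=0.100, Σhalf²=0.105136
  -E: nom -44.000 → Σnom=-115.200; wc +0.080/-0.080 → slack +0.571/-0.781; half-tol=0.080, Σhalf²=0.111536
  +F: nom +33.200 → Σnom=-82.000; wc +0.370/-0.370 → slack +0.941/-1.151; half-tol=0.370, Σhalf²=0.248436
Nominal = -82.000. Worst-case = [-82.000 - 1.151, -82.000 + 0.941] = [-83.151, -81.059]. RSS = √0.248436 = 0.498.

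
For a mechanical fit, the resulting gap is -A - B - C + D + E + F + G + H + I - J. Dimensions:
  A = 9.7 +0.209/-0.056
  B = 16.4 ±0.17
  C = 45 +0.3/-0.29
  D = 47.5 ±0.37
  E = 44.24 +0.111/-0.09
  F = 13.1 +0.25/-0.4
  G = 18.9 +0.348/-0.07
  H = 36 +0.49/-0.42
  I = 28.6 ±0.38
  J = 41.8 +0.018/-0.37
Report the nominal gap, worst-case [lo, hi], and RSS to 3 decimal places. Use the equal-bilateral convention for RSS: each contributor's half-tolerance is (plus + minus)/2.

nominal=75.440 wc=[73.013,78.275] rss=0.905

Stack each dimension's contribution:
  -A: nom -9.700 → Σnom=-9.700; wc +0.056/-0.209 → slack +0.056/-0.209; half-tol=0.133, Σhalf²=0.017556
  -B: nom -16.400 → Σnom=-26.100; wc +0.170/-0.170 → slack +0.226/-0.379; half-tol=0.170, Σhalf²=0.046456
  -C: nom -45.000 → Σnom=-71.100; wc +0.290/-0.300 → slack +0.516/-0.679; half-tol=0.295, Σhalf²=0.133481
  +D: nom +47.500 → Σnom=-23.600; wc +0.370/-0.370 → slack +0.886/-1.049; half-tol=0.370, Σhalf²=0.270381
  +E: nom +44.240 → Σnom=20.640; wc +0.111/-0.090 → slack +0.997/-1.139; half-tol=0.101, Σhalf²=0.280481
  +F: nom +13.100 → Σnom=33.740; wc +0.250/-0.400 → slack +1.247/-1.539; half-tol=0.325, Σhalf²=0.386107
  +G: nom +18.900 → Σnom=52.640; wc +0.348/-0.070 → slack +1.595/-1.609; half-tol=0.209, Σhalf²=0.429787
  +H: nom +36.000 → Σnom=88.640; wc +0.490/-0.420 → slack +2.085/-2.029; half-tol=0.455, Σhalf²=0.636813
  +I: nom +28.600 → Σnom=117.240; wc +0.380/-0.380 → slack +2.465/-2.409; half-tol=0.380, Σhalf²=0.781212
  -J: nom -41.800 → Σnom=75.440; wc +0.370/-0.018 → slack +2.835/-2.427; half-tol=0.194, Σhalf²=0.818848
Nominal = 75.440. Worst-case = [75.440 - 2.427, 75.440 + 2.835] = [73.013, 78.275]. RSS = √0.818848 = 0.905.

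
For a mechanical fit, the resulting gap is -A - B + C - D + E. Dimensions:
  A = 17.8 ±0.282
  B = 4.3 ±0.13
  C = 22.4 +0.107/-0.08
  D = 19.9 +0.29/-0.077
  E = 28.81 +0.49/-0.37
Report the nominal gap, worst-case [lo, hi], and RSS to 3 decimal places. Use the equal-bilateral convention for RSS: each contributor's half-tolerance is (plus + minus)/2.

nominal=9.210 wc=[8.058,10.296] rss=0.569

Stack each dimension's contribution:
  -A: nom -17.800 → Σnom=-17.800; wc +0.282/-0.282 → slack +0.282/-0.282; half-tol=0.282, Σhalf²=0.079524
  -B: nom -4.300 → Σnom=-22.100; wc +0.130/-0.130 → slack +0.412/-0.412; half-tol=0.130, Σhalf²=0.096424
  +C: nom +22.400 → Σnom=0.300; wc +0.107/-0.080 → slack +0.519/-0.492; half-tol=0.093, Σhalf²=0.105166
  -D: nom -19.900 → Σnom=-19.600; wc +0.077/-0.290 → slack +0.596/-0.782; half-tol=0.183, Σhalf²=0.138838
  +E: nom +28.810 → Σnom=9.210; wc +0.490/-0.370 → slack +1.086/-1.152; half-tol=0.430, Σhalf²=0.323738
Nominal = 9.210. Worst-case = [9.210 - 1.152, 9.210 + 1.086] = [8.058, 10.296]. RSS = √0.323738 = 0.569.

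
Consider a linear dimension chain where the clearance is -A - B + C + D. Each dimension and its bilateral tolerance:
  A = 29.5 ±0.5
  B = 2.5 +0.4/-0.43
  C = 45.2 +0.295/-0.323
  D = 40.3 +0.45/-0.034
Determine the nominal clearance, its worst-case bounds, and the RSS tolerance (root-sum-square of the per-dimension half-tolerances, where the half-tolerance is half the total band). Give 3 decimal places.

Stack each dimension's contribution:
  -A: nom -29.500 → Σnom=-29.500; wc +0.500/-0.500 → slack +0.500/-0.500; half-tol=0.500, Σhalf²=0.250000
  -B: nom -2.500 → Σnom=-32.000; wc +0.430/-0.400 → slack +0.930/-0.900; half-tol=0.415, Σhalf²=0.422225
  +C: nom +45.200 → Σnom=13.200; wc +0.295/-0.323 → slack +1.225/-1.223; half-tol=0.309, Σhalf²=0.517706
  +D: nom +40.300 → Σnom=53.500; wc +0.450/-0.034 → slack +1.675/-1.257; half-tol=0.242, Σhalf²=0.576270
Nominal = 53.500. Worst-case = [53.500 - 1.257, 53.500 + 1.675] = [52.243, 55.175]. RSS = √0.576270 = 0.759.

nominal=53.500 wc=[52.243,55.175] rss=0.759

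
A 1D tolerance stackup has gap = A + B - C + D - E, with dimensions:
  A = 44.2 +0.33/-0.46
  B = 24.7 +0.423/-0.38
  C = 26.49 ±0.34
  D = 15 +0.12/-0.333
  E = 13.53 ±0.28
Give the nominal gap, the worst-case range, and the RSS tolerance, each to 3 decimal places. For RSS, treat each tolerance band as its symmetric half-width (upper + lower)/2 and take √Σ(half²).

Stack each dimension's contribution:
  +A: nom +44.200 → Σnom=44.200; wc +0.330/-0.460 → slack +0.330/-0.460; half-tol=0.395, Σhalf²=0.156025
  +B: nom +24.700 → Σnom=68.900; wc +0.423/-0.380 → slack +0.753/-0.840; half-tol=0.401, Σhalf²=0.317227
  -C: nom -26.490 → Σnom=42.410; wc +0.340/-0.340 → slack +1.093/-1.180; half-tol=0.340, Σhalf²=0.432827
  +D: nom +15.000 → Σnom=57.410; wc +0.120/-0.333 → slack +1.213/-1.513; half-tol=0.227, Σhalf²=0.484129
  -E: nom -13.530 → Σnom=43.880; wc +0.280/-0.280 → slack +1.493/-1.793; half-tol=0.280, Σhalf²=0.562530
Nominal = 43.880. Worst-case = [43.880 - 1.793, 43.880 + 1.493] = [42.087, 45.373]. RSS = √0.562530 = 0.750.

nominal=43.880 wc=[42.087,45.373] rss=0.750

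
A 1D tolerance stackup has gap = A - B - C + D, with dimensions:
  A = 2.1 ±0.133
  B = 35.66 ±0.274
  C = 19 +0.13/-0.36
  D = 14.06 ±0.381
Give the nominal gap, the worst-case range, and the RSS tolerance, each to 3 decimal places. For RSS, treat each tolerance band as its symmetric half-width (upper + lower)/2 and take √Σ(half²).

Stack each dimension's contribution:
  +A: nom +2.100 → Σnom=2.100; wc +0.133/-0.133 → slack +0.133/-0.133; half-tol=0.133, Σhalf²=0.017689
  -B: nom -35.660 → Σnom=-33.560; wc +0.274/-0.274 → slack +0.407/-0.407; half-tol=0.274, Σhalf²=0.092765
  -C: nom -19.000 → Σnom=-52.560; wc +0.360/-0.130 → slack +0.767/-0.537; half-tol=0.245, Σhalf²=0.152790
  +D: nom +14.060 → Σnom=-38.500; wc +0.381/-0.381 → slack +1.148/-0.918; half-tol=0.381, Σhalf²=0.297951
Nominal = -38.500. Worst-case = [-38.500 - 0.918, -38.500 + 1.148] = [-39.418, -37.352]. RSS = √0.297951 = 0.546.

nominal=-38.500 wc=[-39.418,-37.352] rss=0.546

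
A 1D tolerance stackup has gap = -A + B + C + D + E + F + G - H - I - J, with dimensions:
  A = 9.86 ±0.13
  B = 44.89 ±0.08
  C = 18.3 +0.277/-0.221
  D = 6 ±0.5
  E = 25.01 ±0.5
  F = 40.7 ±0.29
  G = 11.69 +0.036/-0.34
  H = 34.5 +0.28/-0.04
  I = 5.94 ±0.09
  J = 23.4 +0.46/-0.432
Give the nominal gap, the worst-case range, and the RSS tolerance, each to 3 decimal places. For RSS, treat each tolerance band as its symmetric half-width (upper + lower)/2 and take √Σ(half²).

Stack each dimension's contribution:
  -A: nom -9.860 → Σnom=-9.860; wc +0.130/-0.130 → slack +0.130/-0.130; half-tol=0.130, Σhalf²=0.016900
  +B: nom +44.890 → Σnom=35.030; wc +0.080/-0.080 → slack +0.210/-0.210; half-tol=0.080, Σhalf²=0.023300
  +C: nom +18.300 → Σnom=53.330; wc +0.277/-0.221 → slack +0.487/-0.431; half-tol=0.249, Σhalf²=0.085301
  +D: nom +6.000 → Σnom=59.330; wc +0.500/-0.500 → slack +0.987/-0.931; half-tol=0.500, Σhalf²=0.335301
  +E: nom +25.010 → Σnom=84.340; wc +0.500/-0.500 → slack +1.487/-1.431; half-tol=0.500, Σhalf²=0.585301
  +F: nom +40.700 → Σnom=125.040; wc +0.290/-0.290 → slack +1.777/-1.721; half-tol=0.290, Σhalf²=0.669401
  +G: nom +11.690 → Σnom=136.730; wc +0.036/-0.340 → slack +1.813/-2.061; half-tol=0.188, Σhalf²=0.704745
  -H: nom -34.500 → Σnom=102.230; wc +0.040/-0.280 → slack +1.853/-2.341; half-tol=0.160, Σhalf²=0.730345
  -I: nom -5.940 → Σnom=96.290; wc +0.090/-0.090 → slack +1.943/-2.431; half-tol=0.090, Σhalf²=0.738445
  -J: nom -23.400 → Σnom=72.890; wc +0.432/-0.460 → slack +2.375/-2.891; half-tol=0.446, Σhalf²=0.937361
Nominal = 72.890. Worst-case = [72.890 - 2.891, 72.890 + 2.375] = [69.999, 75.265]. RSS = √0.937361 = 0.968.

nominal=72.890 wc=[69.999,75.265] rss=0.968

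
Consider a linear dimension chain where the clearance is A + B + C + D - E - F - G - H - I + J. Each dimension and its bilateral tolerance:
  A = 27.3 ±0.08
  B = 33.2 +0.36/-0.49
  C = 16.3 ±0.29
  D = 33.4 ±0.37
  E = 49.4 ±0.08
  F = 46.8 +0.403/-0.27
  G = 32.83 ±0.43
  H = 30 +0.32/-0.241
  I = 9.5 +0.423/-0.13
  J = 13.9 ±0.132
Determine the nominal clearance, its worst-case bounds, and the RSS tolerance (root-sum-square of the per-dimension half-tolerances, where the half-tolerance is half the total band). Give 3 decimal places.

nominal=-44.430 wc=[-47.448,-42.047] rss=0.941

Stack each dimension's contribution:
  +A: nom +27.300 → Σnom=27.300; wc +0.080/-0.080 → slack +0.080/-0.080; half-tol=0.080, Σhalf²=0.006400
  +B: nom +33.200 → Σnom=60.500; wc +0.360/-0.490 → slack +0.440/-0.570; half-tol=0.425, Σhalf²=0.187025
  +C: nom +16.300 → Σnom=76.800; wc +0.290/-0.290 → slack +0.730/-0.860; half-tol=0.290, Σhalf²=0.271125
  +D: nom +33.400 → Σnom=110.200; wc +0.370/-0.370 → slack +1.100/-1.230; half-tol=0.370, Σhalf²=0.408025
  -E: nom -49.400 → Σnom=60.800; wc +0.080/-0.080 → slack +1.180/-1.310; half-tol=0.080, Σhalf²=0.414425
  -F: nom -46.800 → Σnom=14.000; wc +0.270/-0.403 → slack +1.450/-1.713; half-tol=0.337, Σhalf²=0.527657
  -G: nom -32.830 → Σnom=-18.830; wc +0.430/-0.430 → slack +1.880/-2.143; half-tol=0.430, Σhalf²=0.712557
  -H: nom -30.000 → Σnom=-48.830; wc +0.241/-0.320 → slack +2.121/-2.463; half-tol=0.280, Σhalf²=0.791237
  -I: nom -9.500 → Σnom=-58.330; wc +0.130/-0.423 → slack +2.251/-2.886; half-tol=0.276, Σhalf²=0.867690
  +J: nom +13.900 → Σnom=-44.430; wc +0.132/-0.132 → slack +2.383/-3.018; half-tol=0.132, Σhalf²=0.885114
Nominal = -44.430. Worst-case = [-44.430 - 3.018, -44.430 + 2.383] = [-47.448, -42.047]. RSS = √0.885114 = 0.941.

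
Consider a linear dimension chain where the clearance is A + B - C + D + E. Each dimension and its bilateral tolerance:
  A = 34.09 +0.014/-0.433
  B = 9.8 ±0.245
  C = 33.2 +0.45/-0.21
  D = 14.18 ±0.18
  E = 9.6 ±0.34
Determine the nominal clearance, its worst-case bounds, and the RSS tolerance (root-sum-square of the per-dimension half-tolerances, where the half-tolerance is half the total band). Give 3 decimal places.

nominal=34.470 wc=[32.822,35.459] rss=0.606

Stack each dimension's contribution:
  +A: nom +34.090 → Σnom=34.090; wc +0.014/-0.433 → slack +0.014/-0.433; half-tol=0.224, Σhalf²=0.049952
  +B: nom +9.800 → Σnom=43.890; wc +0.245/-0.245 → slack +0.259/-0.678; half-tol=0.245, Σhalf²=0.109977
  -C: nom -33.200 → Σnom=10.690; wc +0.210/-0.450 → slack +0.469/-1.128; half-tol=0.330, Σhalf²=0.218877
  +D: nom +14.180 → Σnom=24.870; wc +0.180/-0.180 → slack +0.649/-1.308; half-tol=0.180, Σhalf²=0.251277
  +E: nom +9.600 → Σnom=34.470; wc +0.340/-0.340 → slack +0.989/-1.648; half-tol=0.340, Σhalf²=0.366877
Nominal = 34.470. Worst-case = [34.470 - 1.648, 34.470 + 0.989] = [32.822, 35.459]. RSS = √0.366877 = 0.606.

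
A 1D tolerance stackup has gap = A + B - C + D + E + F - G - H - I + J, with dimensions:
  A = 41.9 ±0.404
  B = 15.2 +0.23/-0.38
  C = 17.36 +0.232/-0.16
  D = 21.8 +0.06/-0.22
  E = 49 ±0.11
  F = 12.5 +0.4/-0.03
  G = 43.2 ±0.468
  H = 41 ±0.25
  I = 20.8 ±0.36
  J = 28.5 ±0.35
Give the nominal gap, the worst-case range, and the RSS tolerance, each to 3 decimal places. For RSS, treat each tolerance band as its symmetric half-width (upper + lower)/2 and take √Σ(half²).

nominal=46.540 wc=[43.736,49.332] rss=0.952

Stack each dimension's contribution:
  +A: nom +41.900 → Σnom=41.900; wc +0.404/-0.404 → slack +0.404/-0.404; half-tol=0.404, Σhalf²=0.163216
  +B: nom +15.200 → Σnom=57.100; wc +0.230/-0.380 → slack +0.634/-0.784; half-tol=0.305, Σhalf²=0.256241
  -C: nom -17.360 → Σnom=39.740; wc +0.160/-0.232 → slack +0.794/-1.016; half-tol=0.196, Σhalf²=0.294657
  +D: nom +21.800 → Σnom=61.540; wc +0.060/-0.220 → slack +0.854/-1.236; half-tol=0.140, Σhalf²=0.314257
  +E: nom +49.000 → Σnom=110.540; wc +0.110/-0.110 → slack +0.964/-1.346; half-tol=0.110, Σhalf²=0.326357
  +F: nom +12.500 → Σnom=123.040; wc +0.400/-0.030 → slack +1.364/-1.376; half-tol=0.215, Σhalf²=0.372582
  -G: nom -43.200 → Σnom=79.840; wc +0.468/-0.468 → slack +1.832/-1.844; half-tol=0.468, Σhalf²=0.591606
  -H: nom -41.000 → Σnom=38.840; wc +0.250/-0.250 → slack +2.082/-2.094; half-tol=0.250, Σhalf²=0.654106
  -I: nom -20.800 → Σnom=18.040; wc +0.360/-0.360 → slack +2.442/-2.454; half-tol=0.360, Σhalf²=0.783706
  +J: nom +28.500 → Σnom=46.540; wc +0.350/-0.350 → slack +2.792/-2.804; half-tol=0.350, Σhalf²=0.906206
Nominal = 46.540. Worst-case = [46.540 - 2.804, 46.540 + 2.792] = [43.736, 49.332]. RSS = √0.906206 = 0.952.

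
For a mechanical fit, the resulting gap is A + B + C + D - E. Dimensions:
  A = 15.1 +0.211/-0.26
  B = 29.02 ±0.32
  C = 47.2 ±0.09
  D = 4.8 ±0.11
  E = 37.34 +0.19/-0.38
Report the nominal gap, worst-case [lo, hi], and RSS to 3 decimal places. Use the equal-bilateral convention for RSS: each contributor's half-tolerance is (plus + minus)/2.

Stack each dimension's contribution:
  +A: nom +15.100 → Σnom=15.100; wc +0.211/-0.260 → slack +0.211/-0.260; half-tol=0.235, Σhalf²=0.055460
  +B: nom +29.020 → Σnom=44.120; wc +0.320/-0.320 → slack +0.531/-0.580; half-tol=0.320, Σhalf²=0.157860
  +C: nom +47.200 → Σnom=91.320; wc +0.090/-0.090 → slack +0.621/-0.670; half-tol=0.090, Σhalf²=0.165960
  +D: nom +4.800 → Σnom=96.120; wc +0.110/-0.110 → slack +0.731/-0.780; half-tol=0.110, Σhalf²=0.178060
  -E: nom -37.340 → Σnom=58.780; wc +0.380/-0.190 → slack +1.111/-0.970; half-tol=0.285, Σhalf²=0.259285
Nominal = 58.780. Worst-case = [58.780 - 0.970, 58.780 + 1.111] = [57.810, 59.891]. RSS = √0.259285 = 0.509.

nominal=58.780 wc=[57.810,59.891] rss=0.509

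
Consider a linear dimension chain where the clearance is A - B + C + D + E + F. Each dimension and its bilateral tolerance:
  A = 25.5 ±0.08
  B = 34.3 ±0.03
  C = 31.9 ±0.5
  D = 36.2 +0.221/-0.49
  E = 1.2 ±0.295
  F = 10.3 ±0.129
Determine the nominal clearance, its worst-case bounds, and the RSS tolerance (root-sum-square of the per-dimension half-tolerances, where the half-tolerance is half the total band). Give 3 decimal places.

Stack each dimension's contribution:
  +A: nom +25.500 → Σnom=25.500; wc +0.080/-0.080 → slack +0.080/-0.080; half-tol=0.080, Σhalf²=0.006400
  -B: nom -34.300 → Σnom=-8.800; wc +0.030/-0.030 → slack +0.110/-0.110; half-tol=0.030, Σhalf²=0.007300
  +C: nom +31.900 → Σnom=23.100; wc +0.500/-0.500 → slack +0.610/-0.610; half-tol=0.500, Σhalf²=0.257300
  +D: nom +36.200 → Σnom=59.300; wc +0.221/-0.490 → slack +0.831/-1.100; half-tol=0.355, Σhalf²=0.383680
  +E: nom +1.200 → Σnom=60.500; wc +0.295/-0.295 → slack +1.126/-1.395; half-tol=0.295, Σhalf²=0.470705
  +F: nom +10.300 → Σnom=70.800; wc +0.129/-0.129 → slack +1.255/-1.524; half-tol=0.129, Σhalf²=0.487346
Nominal = 70.800. Worst-case = [70.800 - 1.524, 70.800 + 1.255] = [69.276, 72.055]. RSS = √0.487346 = 0.698.

nominal=70.800 wc=[69.276,72.055] rss=0.698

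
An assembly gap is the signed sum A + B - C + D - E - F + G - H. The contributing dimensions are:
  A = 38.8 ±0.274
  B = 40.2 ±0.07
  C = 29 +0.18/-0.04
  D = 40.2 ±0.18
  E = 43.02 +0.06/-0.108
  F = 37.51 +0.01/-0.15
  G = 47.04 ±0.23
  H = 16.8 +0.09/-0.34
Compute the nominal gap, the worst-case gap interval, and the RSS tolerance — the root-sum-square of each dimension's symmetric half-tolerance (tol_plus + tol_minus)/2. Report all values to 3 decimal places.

Stack each dimension's contribution:
  +A: nom +38.800 → Σnom=38.800; wc +0.274/-0.274 → slack +0.274/-0.274; half-tol=0.274, Σhalf²=0.075076
  +B: nom +40.200 → Σnom=79.000; wc +0.070/-0.070 → slack +0.344/-0.344; half-tol=0.070, Σhalf²=0.079976
  -C: nom -29.000 → Σnom=50.000; wc +0.040/-0.180 → slack +0.384/-0.524; half-tol=0.110, Σhalf²=0.092076
  +D: nom +40.200 → Σnom=90.200; wc +0.180/-0.180 → slack +0.564/-0.704; half-tol=0.180, Σhalf²=0.124476
  -E: nom -43.020 → Σnom=47.180; wc +0.108/-0.060 → slack +0.672/-0.764; half-tol=0.084, Σhalf²=0.131532
  -F: nom -37.510 → Σnom=9.670; wc +0.150/-0.010 → slack +0.822/-0.774; half-tol=0.080, Σhalf²=0.137932
  +G: nom +47.040 → Σnom=56.710; wc +0.230/-0.230 → slack +1.052/-1.004; half-tol=0.230, Σhalf²=0.190832
  -H: nom -16.800 → Σnom=39.910; wc +0.340/-0.090 → slack +1.392/-1.094; half-tol=0.215, Σhalf²=0.237057
Nominal = 39.910. Worst-case = [39.910 - 1.094, 39.910 + 1.392] = [38.816, 41.302]. RSS = √0.237057 = 0.487.

nominal=39.910 wc=[38.816,41.302] rss=0.487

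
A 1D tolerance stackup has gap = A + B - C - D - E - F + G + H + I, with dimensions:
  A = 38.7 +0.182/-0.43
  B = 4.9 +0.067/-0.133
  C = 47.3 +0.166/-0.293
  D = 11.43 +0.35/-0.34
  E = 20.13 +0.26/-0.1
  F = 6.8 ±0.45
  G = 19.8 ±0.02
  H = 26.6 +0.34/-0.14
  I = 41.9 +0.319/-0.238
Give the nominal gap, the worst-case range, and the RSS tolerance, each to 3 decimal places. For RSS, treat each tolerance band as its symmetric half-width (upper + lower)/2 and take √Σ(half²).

Stack each dimension's contribution:
  +A: nom +38.700 → Σnom=38.700; wc +0.182/-0.430 → slack +0.182/-0.430; half-tol=0.306, Σhalf²=0.093636
  +B: nom +4.900 → Σnom=43.600; wc +0.067/-0.133 → slack +0.249/-0.563; half-tol=0.100, Σhalf²=0.103636
  -C: nom -47.300 → Σnom=-3.700; wc +0.293/-0.166 → slack +0.542/-0.729; half-tol=0.229, Σhalf²=0.156306
  -D: nom -11.430 → Σnom=-15.130; wc +0.340/-0.350 → slack +0.882/-1.079; half-tol=0.345, Σhalf²=0.275331
  -E: nom -20.130 → Σnom=-35.260; wc +0.100/-0.260 → slack +0.982/-1.339; half-tol=0.180, Σhalf²=0.307731
  -F: nom -6.800 → Σnom=-42.060; wc +0.450/-0.450 → slack +1.432/-1.789; half-tol=0.450, Σhalf²=0.510231
  +G: nom +19.800 → Σnom=-22.260; wc +0.020/-0.020 → slack +1.452/-1.809; half-tol=0.020, Σhalf²=0.510631
  +H: nom +26.600 → Σnom=4.340; wc +0.340/-0.140 → slack +1.792/-1.949; half-tol=0.240, Σhalf²=0.568231
  +I: nom +41.900 → Σnom=46.240; wc +0.319/-0.238 → slack +2.111/-2.187; half-tol=0.278, Σhalf²=0.645793
Nominal = 46.240. Worst-case = [46.240 - 2.187, 46.240 + 2.111] = [44.053, 48.351]. RSS = √0.645793 = 0.804.

nominal=46.240 wc=[44.053,48.351] rss=0.804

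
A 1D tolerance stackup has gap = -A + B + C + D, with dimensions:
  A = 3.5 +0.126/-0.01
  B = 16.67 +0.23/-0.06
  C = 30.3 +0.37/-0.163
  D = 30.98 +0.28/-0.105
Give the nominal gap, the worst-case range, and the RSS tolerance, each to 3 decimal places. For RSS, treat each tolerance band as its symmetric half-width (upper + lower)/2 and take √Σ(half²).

nominal=74.450 wc=[73.996,75.340] rss=0.366

Stack each dimension's contribution:
  -A: nom -3.500 → Σnom=-3.500; wc +0.010/-0.126 → slack +0.010/-0.126; half-tol=0.068, Σhalf²=0.004624
  +B: nom +16.670 → Σnom=13.170; wc +0.230/-0.060 → slack +0.240/-0.186; half-tol=0.145, Σhalf²=0.025649
  +C: nom +30.300 → Σnom=43.470; wc +0.370/-0.163 → slack +0.610/-0.349; half-tol=0.267, Σhalf²=0.096671
  +D: nom +30.980 → Σnom=74.450; wc +0.280/-0.105 → slack +0.890/-0.454; half-tol=0.193, Σhalf²=0.133727
Nominal = 74.450. Worst-case = [74.450 - 0.454, 74.450 + 0.890] = [73.996, 75.340]. RSS = √0.133727 = 0.366.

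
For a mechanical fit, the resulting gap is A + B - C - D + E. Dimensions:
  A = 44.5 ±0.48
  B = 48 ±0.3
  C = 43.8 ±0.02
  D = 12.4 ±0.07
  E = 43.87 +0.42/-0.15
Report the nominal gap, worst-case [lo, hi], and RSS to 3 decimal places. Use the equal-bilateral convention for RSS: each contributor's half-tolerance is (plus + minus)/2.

nominal=80.170 wc=[79.150,81.460] rss=0.638

Stack each dimension's contribution:
  +A: nom +44.500 → Σnom=44.500; wc +0.480/-0.480 → slack +0.480/-0.480; half-tol=0.480, Σhalf²=0.230400
  +B: nom +48.000 → Σnom=92.500; wc +0.300/-0.300 → slack +0.780/-0.780; half-tol=0.300, Σhalf²=0.320400
  -C: nom -43.800 → Σnom=48.700; wc +0.020/-0.020 → slack +0.800/-0.800; half-tol=0.020, Σhalf²=0.320800
  -D: nom -12.400 → Σnom=36.300; wc +0.070/-0.070 → slack +0.870/-0.870; half-tol=0.070, Σhalf²=0.325700
  +E: nom +43.870 → Σnom=80.170; wc +0.420/-0.150 → slack +1.290/-1.020; half-tol=0.285, Σhalf²=0.406925
Nominal = 80.170. Worst-case = [80.170 - 1.020, 80.170 + 1.290] = [79.150, 81.460]. RSS = √0.406925 = 0.638.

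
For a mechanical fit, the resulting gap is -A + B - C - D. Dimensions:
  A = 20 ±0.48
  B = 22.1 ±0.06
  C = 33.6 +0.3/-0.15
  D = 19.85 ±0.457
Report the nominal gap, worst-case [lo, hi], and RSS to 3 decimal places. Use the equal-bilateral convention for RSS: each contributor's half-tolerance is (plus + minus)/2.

Stack each dimension's contribution:
  -A: nom -20.000 → Σnom=-20.000; wc +0.480/-0.480 → slack +0.480/-0.480; half-tol=0.480, Σhalf²=0.230400
  +B: nom +22.100 → Σnom=2.100; wc +0.060/-0.060 → slack +0.540/-0.540; half-tol=0.060, Σhalf²=0.234000
  -C: nom -33.600 → Σnom=-31.500; wc +0.150/-0.300 → slack +0.690/-0.840; half-tol=0.225, Σhalf²=0.284625
  -D: nom -19.850 → Σnom=-51.350; wc +0.457/-0.457 → slack +1.147/-1.297; half-tol=0.457, Σhalf²=0.493474
Nominal = -51.350. Worst-case = [-51.350 - 1.297, -51.350 + 1.147] = [-52.647, -50.203]. RSS = √0.493474 = 0.702.

nominal=-51.350 wc=[-52.647,-50.203] rss=0.702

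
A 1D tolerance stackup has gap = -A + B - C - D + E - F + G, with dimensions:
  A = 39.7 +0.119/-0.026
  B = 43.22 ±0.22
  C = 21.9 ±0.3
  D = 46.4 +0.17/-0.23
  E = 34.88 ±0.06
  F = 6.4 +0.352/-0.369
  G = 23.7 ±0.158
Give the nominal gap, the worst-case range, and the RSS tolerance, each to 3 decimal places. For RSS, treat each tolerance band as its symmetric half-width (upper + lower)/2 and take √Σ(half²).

nominal=-12.600 wc=[-13.979,-11.237] rss=0.585

Stack each dimension's contribution:
  -A: nom -39.700 → Σnom=-39.700; wc +0.026/-0.119 → slack +0.026/-0.119; half-tol=0.072, Σhalf²=0.005256
  +B: nom +43.220 → Σnom=3.520; wc +0.220/-0.220 → slack +0.246/-0.339; half-tol=0.220, Σhalf²=0.053656
  -C: nom -21.900 → Σnom=-18.380; wc +0.300/-0.300 → slack +0.546/-0.639; half-tol=0.300, Σhalf²=0.143656
  -D: nom -46.400 → Σnom=-64.780; wc +0.230/-0.170 → slack +0.776/-0.809; half-tol=0.200, Σhalf²=0.183656
  +E: nom +34.880 → Σnom=-29.900; wc +0.060/-0.060 → slack +0.836/-0.869; half-tol=0.060, Σhalf²=0.187256
  -F: nom -6.400 → Σnom=-36.300; wc +0.369/-0.352 → slack +1.205/-1.221; half-tol=0.360, Σhalf²=0.317217
  +G: nom +23.700 → Σnom=-12.600; wc +0.158/-0.158 → slack +1.363/-1.379; half-tol=0.158, Σhalf²=0.342180
Nominal = -12.600. Worst-case = [-12.600 - 1.379, -12.600 + 1.363] = [-13.979, -11.237]. RSS = √0.342180 = 0.585.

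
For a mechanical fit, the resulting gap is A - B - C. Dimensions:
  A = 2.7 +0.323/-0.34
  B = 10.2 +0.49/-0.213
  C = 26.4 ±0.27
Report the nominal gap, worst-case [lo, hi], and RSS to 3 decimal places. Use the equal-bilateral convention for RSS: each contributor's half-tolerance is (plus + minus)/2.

nominal=-33.900 wc=[-35.000,-33.094] rss=0.553

Stack each dimension's contribution:
  +A: nom +2.700 → Σnom=2.700; wc +0.323/-0.340 → slack +0.323/-0.340; half-tol=0.332, Σhalf²=0.109892
  -B: nom -10.200 → Σnom=-7.500; wc +0.213/-0.490 → slack +0.536/-0.830; half-tol=0.351, Σhalf²=0.233444
  -C: nom -26.400 → Σnom=-33.900; wc +0.270/-0.270 → slack +0.806/-1.100; half-tol=0.270, Σhalf²=0.306345
Nominal = -33.900. Worst-case = [-33.900 - 1.100, -33.900 + 0.806] = [-35.000, -33.094]. RSS = √0.306345 = 0.553.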